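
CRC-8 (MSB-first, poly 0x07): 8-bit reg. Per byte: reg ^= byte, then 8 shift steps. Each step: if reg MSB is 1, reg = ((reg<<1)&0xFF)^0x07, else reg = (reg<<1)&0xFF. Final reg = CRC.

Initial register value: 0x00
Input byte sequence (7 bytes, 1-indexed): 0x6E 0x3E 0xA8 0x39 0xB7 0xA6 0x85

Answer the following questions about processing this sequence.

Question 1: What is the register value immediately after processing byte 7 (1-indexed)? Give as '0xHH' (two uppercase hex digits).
Answer: 0x33

Derivation:
After byte 1 (0x6E): reg=0x0D
After byte 2 (0x3E): reg=0x99
After byte 3 (0xA8): reg=0x97
After byte 4 (0x39): reg=0x43
After byte 5 (0xB7): reg=0xC2
After byte 6 (0xA6): reg=0x3B
After byte 7 (0x85): reg=0x33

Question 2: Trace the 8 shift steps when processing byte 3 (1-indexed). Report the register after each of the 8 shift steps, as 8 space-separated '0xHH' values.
Answer: 0x62 0xC4 0x8F 0x19 0x32 0x64 0xC8 0x97

Derivation:
After byte 1 (0x6E): reg=0x0D
After byte 2 (0x3E): reg=0x99
Register before byte 3: 0x99
After XOR with byte 0xA8: 0x31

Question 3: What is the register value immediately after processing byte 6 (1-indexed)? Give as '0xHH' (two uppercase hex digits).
Answer: 0x3B

Derivation:
After byte 1 (0x6E): reg=0x0D
After byte 2 (0x3E): reg=0x99
After byte 3 (0xA8): reg=0x97
After byte 4 (0x39): reg=0x43
After byte 5 (0xB7): reg=0xC2
After byte 6 (0xA6): reg=0x3B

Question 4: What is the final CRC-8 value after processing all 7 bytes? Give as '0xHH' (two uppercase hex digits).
After byte 1 (0x6E): reg=0x0D
After byte 2 (0x3E): reg=0x99
After byte 3 (0xA8): reg=0x97
After byte 4 (0x39): reg=0x43
After byte 5 (0xB7): reg=0xC2
After byte 6 (0xA6): reg=0x3B
After byte 7 (0x85): reg=0x33

Answer: 0x33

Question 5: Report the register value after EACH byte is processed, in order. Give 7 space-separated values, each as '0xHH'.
0x0D 0x99 0x97 0x43 0xC2 0x3B 0x33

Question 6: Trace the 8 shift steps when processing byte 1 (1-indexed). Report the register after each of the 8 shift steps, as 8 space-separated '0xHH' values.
Answer: 0xDC 0xBF 0x79 0xF2 0xE3 0xC1 0x85 0x0D

Derivation:
Register before byte 1: 0x00
After XOR with byte 0x6E: 0x6E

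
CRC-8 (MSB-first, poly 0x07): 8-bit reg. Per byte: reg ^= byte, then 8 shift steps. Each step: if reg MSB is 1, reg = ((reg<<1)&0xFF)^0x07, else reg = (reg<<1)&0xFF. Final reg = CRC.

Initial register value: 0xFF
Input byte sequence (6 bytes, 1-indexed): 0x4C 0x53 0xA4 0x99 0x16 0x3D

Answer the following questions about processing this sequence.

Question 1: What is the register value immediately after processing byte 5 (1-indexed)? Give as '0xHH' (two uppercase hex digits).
Answer: 0x7C

Derivation:
After byte 1 (0x4C): reg=0x10
After byte 2 (0x53): reg=0xCE
After byte 3 (0xA4): reg=0x11
After byte 4 (0x99): reg=0xB1
After byte 5 (0x16): reg=0x7C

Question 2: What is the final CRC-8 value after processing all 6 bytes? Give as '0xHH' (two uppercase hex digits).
Answer: 0xC0

Derivation:
After byte 1 (0x4C): reg=0x10
After byte 2 (0x53): reg=0xCE
After byte 3 (0xA4): reg=0x11
After byte 4 (0x99): reg=0xB1
After byte 5 (0x16): reg=0x7C
After byte 6 (0x3D): reg=0xC0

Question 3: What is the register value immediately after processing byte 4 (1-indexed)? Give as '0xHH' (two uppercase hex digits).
After byte 1 (0x4C): reg=0x10
After byte 2 (0x53): reg=0xCE
After byte 3 (0xA4): reg=0x11
After byte 4 (0x99): reg=0xB1

Answer: 0xB1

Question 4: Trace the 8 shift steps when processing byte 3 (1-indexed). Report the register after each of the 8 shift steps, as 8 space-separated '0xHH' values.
After byte 1 (0x4C): reg=0x10
After byte 2 (0x53): reg=0xCE
Register before byte 3: 0xCE
After XOR with byte 0xA4: 0x6A

Answer: 0xD4 0xAF 0x59 0xB2 0x63 0xC6 0x8B 0x11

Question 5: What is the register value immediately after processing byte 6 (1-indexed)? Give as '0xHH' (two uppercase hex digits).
Answer: 0xC0

Derivation:
After byte 1 (0x4C): reg=0x10
After byte 2 (0x53): reg=0xCE
After byte 3 (0xA4): reg=0x11
After byte 4 (0x99): reg=0xB1
After byte 5 (0x16): reg=0x7C
After byte 6 (0x3D): reg=0xC0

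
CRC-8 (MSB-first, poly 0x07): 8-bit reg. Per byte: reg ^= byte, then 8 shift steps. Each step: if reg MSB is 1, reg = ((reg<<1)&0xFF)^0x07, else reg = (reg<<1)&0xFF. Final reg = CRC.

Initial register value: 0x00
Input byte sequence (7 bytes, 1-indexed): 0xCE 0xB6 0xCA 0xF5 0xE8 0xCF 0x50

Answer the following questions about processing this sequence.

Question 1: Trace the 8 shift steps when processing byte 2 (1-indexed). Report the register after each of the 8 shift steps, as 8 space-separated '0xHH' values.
Answer: 0xA3 0x41 0x82 0x03 0x06 0x0C 0x18 0x30

Derivation:
After byte 1 (0xCE): reg=0x64
Register before byte 2: 0x64
After XOR with byte 0xB6: 0xD2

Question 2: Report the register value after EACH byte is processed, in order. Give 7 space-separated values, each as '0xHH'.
0x64 0x30 0xE8 0x53 0x28 0xBB 0x9F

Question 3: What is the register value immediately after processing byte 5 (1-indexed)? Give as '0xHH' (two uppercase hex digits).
After byte 1 (0xCE): reg=0x64
After byte 2 (0xB6): reg=0x30
After byte 3 (0xCA): reg=0xE8
After byte 4 (0xF5): reg=0x53
After byte 5 (0xE8): reg=0x28

Answer: 0x28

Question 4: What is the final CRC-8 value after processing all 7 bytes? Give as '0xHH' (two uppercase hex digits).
Answer: 0x9F

Derivation:
After byte 1 (0xCE): reg=0x64
After byte 2 (0xB6): reg=0x30
After byte 3 (0xCA): reg=0xE8
After byte 4 (0xF5): reg=0x53
After byte 5 (0xE8): reg=0x28
After byte 6 (0xCF): reg=0xBB
After byte 7 (0x50): reg=0x9F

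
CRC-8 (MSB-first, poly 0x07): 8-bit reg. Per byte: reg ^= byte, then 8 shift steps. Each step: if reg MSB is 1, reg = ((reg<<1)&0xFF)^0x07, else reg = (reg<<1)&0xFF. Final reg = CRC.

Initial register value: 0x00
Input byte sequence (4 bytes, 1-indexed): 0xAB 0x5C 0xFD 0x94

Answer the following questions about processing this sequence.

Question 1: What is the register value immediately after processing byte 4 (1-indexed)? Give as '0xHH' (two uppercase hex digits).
Answer: 0xB3

Derivation:
After byte 1 (0xAB): reg=0x58
After byte 2 (0x5C): reg=0x1C
After byte 3 (0xFD): reg=0xA9
After byte 4 (0x94): reg=0xB3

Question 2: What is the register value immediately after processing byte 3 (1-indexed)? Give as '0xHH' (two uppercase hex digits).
After byte 1 (0xAB): reg=0x58
After byte 2 (0x5C): reg=0x1C
After byte 3 (0xFD): reg=0xA9

Answer: 0xA9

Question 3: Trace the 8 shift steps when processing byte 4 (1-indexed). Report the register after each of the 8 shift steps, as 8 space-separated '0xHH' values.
Answer: 0x7A 0xF4 0xEF 0xD9 0xB5 0x6D 0xDA 0xB3

Derivation:
After byte 1 (0xAB): reg=0x58
After byte 2 (0x5C): reg=0x1C
After byte 3 (0xFD): reg=0xA9
Register before byte 4: 0xA9
After XOR with byte 0x94: 0x3D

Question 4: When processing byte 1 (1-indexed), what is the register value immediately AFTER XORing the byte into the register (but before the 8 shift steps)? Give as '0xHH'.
Register before byte 1: 0x00
Byte 1: 0xAB
0x00 XOR 0xAB = 0xAB

Answer: 0xAB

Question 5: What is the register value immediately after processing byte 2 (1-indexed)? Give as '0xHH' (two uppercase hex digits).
Answer: 0x1C

Derivation:
After byte 1 (0xAB): reg=0x58
After byte 2 (0x5C): reg=0x1C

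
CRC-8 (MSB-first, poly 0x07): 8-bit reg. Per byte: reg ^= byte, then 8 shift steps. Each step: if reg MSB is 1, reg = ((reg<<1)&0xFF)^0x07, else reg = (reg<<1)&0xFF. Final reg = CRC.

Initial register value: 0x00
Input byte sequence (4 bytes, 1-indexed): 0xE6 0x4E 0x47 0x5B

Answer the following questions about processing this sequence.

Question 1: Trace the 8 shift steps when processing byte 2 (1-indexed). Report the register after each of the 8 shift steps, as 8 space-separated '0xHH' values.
Answer: 0xE3 0xC1 0x85 0x0D 0x1A 0x34 0x68 0xD0

Derivation:
After byte 1 (0xE6): reg=0xBC
Register before byte 2: 0xBC
After XOR with byte 0x4E: 0xF2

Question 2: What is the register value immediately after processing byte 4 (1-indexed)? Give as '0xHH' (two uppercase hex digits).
Answer: 0x0C

Derivation:
After byte 1 (0xE6): reg=0xBC
After byte 2 (0x4E): reg=0xD0
After byte 3 (0x47): reg=0xEC
After byte 4 (0x5B): reg=0x0C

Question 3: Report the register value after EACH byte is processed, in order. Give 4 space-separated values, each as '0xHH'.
0xBC 0xD0 0xEC 0x0C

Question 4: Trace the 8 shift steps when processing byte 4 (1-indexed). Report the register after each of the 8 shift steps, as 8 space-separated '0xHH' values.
After byte 1 (0xE6): reg=0xBC
After byte 2 (0x4E): reg=0xD0
After byte 3 (0x47): reg=0xEC
Register before byte 4: 0xEC
After XOR with byte 0x5B: 0xB7

Answer: 0x69 0xD2 0xA3 0x41 0x82 0x03 0x06 0x0C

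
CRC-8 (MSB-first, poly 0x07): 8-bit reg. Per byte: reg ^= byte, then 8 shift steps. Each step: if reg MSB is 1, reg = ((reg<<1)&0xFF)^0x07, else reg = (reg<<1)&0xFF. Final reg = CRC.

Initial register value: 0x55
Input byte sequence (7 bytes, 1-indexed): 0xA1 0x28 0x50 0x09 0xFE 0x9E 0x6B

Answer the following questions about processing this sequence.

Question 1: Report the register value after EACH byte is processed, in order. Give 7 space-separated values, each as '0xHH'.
0xC2 0x98 0x76 0x7A 0x95 0x31 0x81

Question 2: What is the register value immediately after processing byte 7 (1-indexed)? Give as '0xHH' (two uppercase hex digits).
After byte 1 (0xA1): reg=0xC2
After byte 2 (0x28): reg=0x98
After byte 3 (0x50): reg=0x76
After byte 4 (0x09): reg=0x7A
After byte 5 (0xFE): reg=0x95
After byte 6 (0x9E): reg=0x31
After byte 7 (0x6B): reg=0x81

Answer: 0x81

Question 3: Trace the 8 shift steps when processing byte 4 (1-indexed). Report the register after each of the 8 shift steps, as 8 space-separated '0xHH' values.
After byte 1 (0xA1): reg=0xC2
After byte 2 (0x28): reg=0x98
After byte 3 (0x50): reg=0x76
Register before byte 4: 0x76
After XOR with byte 0x09: 0x7F

Answer: 0xFE 0xFB 0xF1 0xE5 0xCD 0x9D 0x3D 0x7A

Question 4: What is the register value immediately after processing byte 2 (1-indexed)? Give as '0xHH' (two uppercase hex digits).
After byte 1 (0xA1): reg=0xC2
After byte 2 (0x28): reg=0x98

Answer: 0x98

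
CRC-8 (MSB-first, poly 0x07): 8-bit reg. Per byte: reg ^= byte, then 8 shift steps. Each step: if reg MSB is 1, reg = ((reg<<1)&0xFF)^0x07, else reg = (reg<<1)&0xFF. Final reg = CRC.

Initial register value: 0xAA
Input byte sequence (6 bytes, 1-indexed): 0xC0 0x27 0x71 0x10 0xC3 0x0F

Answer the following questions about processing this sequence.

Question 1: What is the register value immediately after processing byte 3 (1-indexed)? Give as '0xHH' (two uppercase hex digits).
After byte 1 (0xC0): reg=0x11
After byte 2 (0x27): reg=0x82
After byte 3 (0x71): reg=0xD7

Answer: 0xD7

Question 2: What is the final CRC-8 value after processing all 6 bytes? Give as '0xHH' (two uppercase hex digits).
After byte 1 (0xC0): reg=0x11
After byte 2 (0x27): reg=0x82
After byte 3 (0x71): reg=0xD7
After byte 4 (0x10): reg=0x5B
After byte 5 (0xC3): reg=0xC1
After byte 6 (0x0F): reg=0x64

Answer: 0x64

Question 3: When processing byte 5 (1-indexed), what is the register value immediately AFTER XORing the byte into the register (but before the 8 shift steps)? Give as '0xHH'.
Answer: 0x98

Derivation:
Register before byte 5: 0x5B
Byte 5: 0xC3
0x5B XOR 0xC3 = 0x98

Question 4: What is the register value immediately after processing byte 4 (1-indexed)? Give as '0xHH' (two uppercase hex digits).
After byte 1 (0xC0): reg=0x11
After byte 2 (0x27): reg=0x82
After byte 3 (0x71): reg=0xD7
After byte 4 (0x10): reg=0x5B

Answer: 0x5B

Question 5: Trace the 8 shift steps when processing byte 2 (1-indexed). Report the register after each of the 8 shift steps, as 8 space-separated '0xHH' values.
After byte 1 (0xC0): reg=0x11
Register before byte 2: 0x11
After XOR with byte 0x27: 0x36

Answer: 0x6C 0xD8 0xB7 0x69 0xD2 0xA3 0x41 0x82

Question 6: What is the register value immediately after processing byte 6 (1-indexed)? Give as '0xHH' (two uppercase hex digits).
Answer: 0x64

Derivation:
After byte 1 (0xC0): reg=0x11
After byte 2 (0x27): reg=0x82
After byte 3 (0x71): reg=0xD7
After byte 4 (0x10): reg=0x5B
After byte 5 (0xC3): reg=0xC1
After byte 6 (0x0F): reg=0x64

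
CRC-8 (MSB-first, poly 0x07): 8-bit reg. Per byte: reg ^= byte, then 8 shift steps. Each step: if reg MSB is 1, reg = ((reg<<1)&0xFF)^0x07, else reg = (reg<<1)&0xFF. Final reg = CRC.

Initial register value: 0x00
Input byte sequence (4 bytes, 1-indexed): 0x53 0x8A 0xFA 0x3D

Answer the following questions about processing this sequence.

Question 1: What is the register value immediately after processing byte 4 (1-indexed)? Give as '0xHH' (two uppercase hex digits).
After byte 1 (0x53): reg=0xBE
After byte 2 (0x8A): reg=0x8C
After byte 3 (0xFA): reg=0x45
After byte 4 (0x3D): reg=0x6F

Answer: 0x6F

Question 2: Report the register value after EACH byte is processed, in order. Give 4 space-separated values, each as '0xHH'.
0xBE 0x8C 0x45 0x6F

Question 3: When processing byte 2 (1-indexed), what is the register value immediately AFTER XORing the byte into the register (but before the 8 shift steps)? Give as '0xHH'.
Answer: 0x34

Derivation:
Register before byte 2: 0xBE
Byte 2: 0x8A
0xBE XOR 0x8A = 0x34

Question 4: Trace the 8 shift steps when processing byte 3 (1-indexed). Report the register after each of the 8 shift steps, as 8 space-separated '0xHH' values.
After byte 1 (0x53): reg=0xBE
After byte 2 (0x8A): reg=0x8C
Register before byte 3: 0x8C
After XOR with byte 0xFA: 0x76

Answer: 0xEC 0xDF 0xB9 0x75 0xEA 0xD3 0xA1 0x45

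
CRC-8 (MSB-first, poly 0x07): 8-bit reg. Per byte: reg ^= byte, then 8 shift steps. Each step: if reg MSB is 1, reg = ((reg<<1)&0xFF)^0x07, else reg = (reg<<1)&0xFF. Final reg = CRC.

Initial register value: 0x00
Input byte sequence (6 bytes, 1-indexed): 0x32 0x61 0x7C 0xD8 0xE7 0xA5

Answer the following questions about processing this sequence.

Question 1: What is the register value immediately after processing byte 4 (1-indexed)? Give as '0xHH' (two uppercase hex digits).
Answer: 0x73

Derivation:
After byte 1 (0x32): reg=0x9E
After byte 2 (0x61): reg=0xF3
After byte 3 (0x7C): reg=0xA4
After byte 4 (0xD8): reg=0x73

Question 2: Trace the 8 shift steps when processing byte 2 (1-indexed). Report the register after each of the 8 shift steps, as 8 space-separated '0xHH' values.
Answer: 0xF9 0xF5 0xED 0xDD 0xBD 0x7D 0xFA 0xF3

Derivation:
After byte 1 (0x32): reg=0x9E
Register before byte 2: 0x9E
After XOR with byte 0x61: 0xFF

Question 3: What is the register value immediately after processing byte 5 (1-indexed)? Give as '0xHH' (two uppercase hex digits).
Answer: 0xE5

Derivation:
After byte 1 (0x32): reg=0x9E
After byte 2 (0x61): reg=0xF3
After byte 3 (0x7C): reg=0xA4
After byte 4 (0xD8): reg=0x73
After byte 5 (0xE7): reg=0xE5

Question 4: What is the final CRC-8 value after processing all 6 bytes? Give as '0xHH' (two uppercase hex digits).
Answer: 0xC7

Derivation:
After byte 1 (0x32): reg=0x9E
After byte 2 (0x61): reg=0xF3
After byte 3 (0x7C): reg=0xA4
After byte 4 (0xD8): reg=0x73
After byte 5 (0xE7): reg=0xE5
After byte 6 (0xA5): reg=0xC7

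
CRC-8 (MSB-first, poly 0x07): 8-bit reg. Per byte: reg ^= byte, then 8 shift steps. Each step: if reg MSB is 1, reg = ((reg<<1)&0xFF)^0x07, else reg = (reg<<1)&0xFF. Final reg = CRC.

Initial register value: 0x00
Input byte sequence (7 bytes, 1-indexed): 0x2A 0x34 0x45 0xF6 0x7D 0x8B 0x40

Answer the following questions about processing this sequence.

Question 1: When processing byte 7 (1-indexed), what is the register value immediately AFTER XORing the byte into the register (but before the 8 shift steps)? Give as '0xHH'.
Answer: 0x88

Derivation:
Register before byte 7: 0xC8
Byte 7: 0x40
0xC8 XOR 0x40 = 0x88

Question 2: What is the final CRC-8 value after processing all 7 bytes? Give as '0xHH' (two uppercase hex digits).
Answer: 0xB1

Derivation:
After byte 1 (0x2A): reg=0xD6
After byte 2 (0x34): reg=0xA0
After byte 3 (0x45): reg=0xB5
After byte 4 (0xF6): reg=0xCE
After byte 5 (0x7D): reg=0x10
After byte 6 (0x8B): reg=0xC8
After byte 7 (0x40): reg=0xB1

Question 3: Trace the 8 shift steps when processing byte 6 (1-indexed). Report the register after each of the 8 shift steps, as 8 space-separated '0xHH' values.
After byte 1 (0x2A): reg=0xD6
After byte 2 (0x34): reg=0xA0
After byte 3 (0x45): reg=0xB5
After byte 4 (0xF6): reg=0xCE
After byte 5 (0x7D): reg=0x10
Register before byte 6: 0x10
After XOR with byte 0x8B: 0x9B

Answer: 0x31 0x62 0xC4 0x8F 0x19 0x32 0x64 0xC8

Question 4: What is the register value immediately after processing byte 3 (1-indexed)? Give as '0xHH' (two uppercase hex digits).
Answer: 0xB5

Derivation:
After byte 1 (0x2A): reg=0xD6
After byte 2 (0x34): reg=0xA0
After byte 3 (0x45): reg=0xB5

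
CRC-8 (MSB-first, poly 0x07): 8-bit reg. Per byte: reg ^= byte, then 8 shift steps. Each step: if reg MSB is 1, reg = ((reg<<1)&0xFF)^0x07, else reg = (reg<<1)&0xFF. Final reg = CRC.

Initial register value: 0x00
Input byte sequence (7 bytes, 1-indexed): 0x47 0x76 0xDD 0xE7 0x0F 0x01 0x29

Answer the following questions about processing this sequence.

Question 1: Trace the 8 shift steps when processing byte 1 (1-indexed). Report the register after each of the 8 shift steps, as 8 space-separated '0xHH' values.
Register before byte 1: 0x00
After XOR with byte 0x47: 0x47

Answer: 0x8E 0x1B 0x36 0x6C 0xD8 0xB7 0x69 0xD2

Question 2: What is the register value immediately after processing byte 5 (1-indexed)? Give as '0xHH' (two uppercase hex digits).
After byte 1 (0x47): reg=0xD2
After byte 2 (0x76): reg=0x75
After byte 3 (0xDD): reg=0x51
After byte 4 (0xE7): reg=0x0B
After byte 5 (0x0F): reg=0x1C

Answer: 0x1C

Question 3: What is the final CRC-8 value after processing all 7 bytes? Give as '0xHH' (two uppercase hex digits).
After byte 1 (0x47): reg=0xD2
After byte 2 (0x76): reg=0x75
After byte 3 (0xDD): reg=0x51
After byte 4 (0xE7): reg=0x0B
After byte 5 (0x0F): reg=0x1C
After byte 6 (0x01): reg=0x53
After byte 7 (0x29): reg=0x61

Answer: 0x61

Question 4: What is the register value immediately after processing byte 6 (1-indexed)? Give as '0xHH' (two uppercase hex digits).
Answer: 0x53

Derivation:
After byte 1 (0x47): reg=0xD2
After byte 2 (0x76): reg=0x75
After byte 3 (0xDD): reg=0x51
After byte 4 (0xE7): reg=0x0B
After byte 5 (0x0F): reg=0x1C
After byte 6 (0x01): reg=0x53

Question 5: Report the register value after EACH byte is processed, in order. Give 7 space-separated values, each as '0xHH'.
0xD2 0x75 0x51 0x0B 0x1C 0x53 0x61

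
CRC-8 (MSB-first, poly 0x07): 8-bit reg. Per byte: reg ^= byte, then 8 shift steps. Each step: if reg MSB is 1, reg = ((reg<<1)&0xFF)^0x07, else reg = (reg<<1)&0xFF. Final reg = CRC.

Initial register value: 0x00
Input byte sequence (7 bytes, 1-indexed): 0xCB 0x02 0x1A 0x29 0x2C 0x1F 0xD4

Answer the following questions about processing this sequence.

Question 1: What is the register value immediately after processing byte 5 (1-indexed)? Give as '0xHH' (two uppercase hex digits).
After byte 1 (0xCB): reg=0x7F
After byte 2 (0x02): reg=0x74
After byte 3 (0x1A): reg=0x0D
After byte 4 (0x29): reg=0xFC
After byte 5 (0x2C): reg=0x3E

Answer: 0x3E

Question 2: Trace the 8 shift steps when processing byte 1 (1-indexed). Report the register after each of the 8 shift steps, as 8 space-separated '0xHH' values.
Register before byte 1: 0x00
After XOR with byte 0xCB: 0xCB

Answer: 0x91 0x25 0x4A 0x94 0x2F 0x5E 0xBC 0x7F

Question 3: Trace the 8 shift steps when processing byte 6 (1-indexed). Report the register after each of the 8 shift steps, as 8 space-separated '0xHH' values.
Answer: 0x42 0x84 0x0F 0x1E 0x3C 0x78 0xF0 0xE7

Derivation:
After byte 1 (0xCB): reg=0x7F
After byte 2 (0x02): reg=0x74
After byte 3 (0x1A): reg=0x0D
After byte 4 (0x29): reg=0xFC
After byte 5 (0x2C): reg=0x3E
Register before byte 6: 0x3E
After XOR with byte 0x1F: 0x21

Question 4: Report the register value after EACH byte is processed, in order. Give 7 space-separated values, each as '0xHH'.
0x7F 0x74 0x0D 0xFC 0x3E 0xE7 0x99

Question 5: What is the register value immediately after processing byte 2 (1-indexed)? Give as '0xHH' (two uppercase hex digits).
Answer: 0x74

Derivation:
After byte 1 (0xCB): reg=0x7F
After byte 2 (0x02): reg=0x74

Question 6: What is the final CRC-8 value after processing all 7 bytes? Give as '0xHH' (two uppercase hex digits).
After byte 1 (0xCB): reg=0x7F
After byte 2 (0x02): reg=0x74
After byte 3 (0x1A): reg=0x0D
After byte 4 (0x29): reg=0xFC
After byte 5 (0x2C): reg=0x3E
After byte 6 (0x1F): reg=0xE7
After byte 7 (0xD4): reg=0x99

Answer: 0x99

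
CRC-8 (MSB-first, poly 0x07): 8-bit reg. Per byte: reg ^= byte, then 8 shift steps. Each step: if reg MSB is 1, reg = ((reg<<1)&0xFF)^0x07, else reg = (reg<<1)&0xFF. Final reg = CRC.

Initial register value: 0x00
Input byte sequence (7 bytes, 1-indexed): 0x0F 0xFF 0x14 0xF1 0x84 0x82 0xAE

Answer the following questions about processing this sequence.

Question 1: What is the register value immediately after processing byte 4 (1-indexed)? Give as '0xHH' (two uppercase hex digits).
Answer: 0x23

Derivation:
After byte 1 (0x0F): reg=0x2D
After byte 2 (0xFF): reg=0x30
After byte 3 (0x14): reg=0xFC
After byte 4 (0xF1): reg=0x23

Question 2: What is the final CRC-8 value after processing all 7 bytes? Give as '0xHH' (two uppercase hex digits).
Answer: 0x81

Derivation:
After byte 1 (0x0F): reg=0x2D
After byte 2 (0xFF): reg=0x30
After byte 3 (0x14): reg=0xFC
After byte 4 (0xF1): reg=0x23
After byte 5 (0x84): reg=0x7C
After byte 6 (0x82): reg=0xF4
After byte 7 (0xAE): reg=0x81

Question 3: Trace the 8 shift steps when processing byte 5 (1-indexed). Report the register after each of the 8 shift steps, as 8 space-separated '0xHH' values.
Answer: 0x49 0x92 0x23 0x46 0x8C 0x1F 0x3E 0x7C

Derivation:
After byte 1 (0x0F): reg=0x2D
After byte 2 (0xFF): reg=0x30
After byte 3 (0x14): reg=0xFC
After byte 4 (0xF1): reg=0x23
Register before byte 5: 0x23
After XOR with byte 0x84: 0xA7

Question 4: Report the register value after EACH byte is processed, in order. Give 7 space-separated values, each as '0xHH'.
0x2D 0x30 0xFC 0x23 0x7C 0xF4 0x81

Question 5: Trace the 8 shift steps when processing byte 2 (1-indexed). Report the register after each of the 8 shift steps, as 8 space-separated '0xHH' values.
Answer: 0xA3 0x41 0x82 0x03 0x06 0x0C 0x18 0x30

Derivation:
After byte 1 (0x0F): reg=0x2D
Register before byte 2: 0x2D
After XOR with byte 0xFF: 0xD2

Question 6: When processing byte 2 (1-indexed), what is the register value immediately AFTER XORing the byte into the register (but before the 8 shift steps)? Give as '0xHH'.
Answer: 0xD2

Derivation:
Register before byte 2: 0x2D
Byte 2: 0xFF
0x2D XOR 0xFF = 0xD2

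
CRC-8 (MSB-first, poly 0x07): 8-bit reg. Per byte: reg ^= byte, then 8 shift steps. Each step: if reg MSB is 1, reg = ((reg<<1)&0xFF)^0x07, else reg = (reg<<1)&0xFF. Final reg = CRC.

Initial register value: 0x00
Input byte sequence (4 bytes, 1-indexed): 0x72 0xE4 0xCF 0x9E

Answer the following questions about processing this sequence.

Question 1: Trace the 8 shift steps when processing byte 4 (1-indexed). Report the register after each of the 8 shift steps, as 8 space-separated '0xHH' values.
After byte 1 (0x72): reg=0x59
After byte 2 (0xE4): reg=0x3A
After byte 3 (0xCF): reg=0xC5
Register before byte 4: 0xC5
After XOR with byte 0x9E: 0x5B

Answer: 0xB6 0x6B 0xD6 0xAB 0x51 0xA2 0x43 0x86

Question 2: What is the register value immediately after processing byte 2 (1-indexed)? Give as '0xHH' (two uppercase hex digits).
After byte 1 (0x72): reg=0x59
After byte 2 (0xE4): reg=0x3A

Answer: 0x3A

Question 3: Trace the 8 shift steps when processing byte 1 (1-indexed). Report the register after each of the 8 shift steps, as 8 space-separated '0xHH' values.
Register before byte 1: 0x00
After XOR with byte 0x72: 0x72

Answer: 0xE4 0xCF 0x99 0x35 0x6A 0xD4 0xAF 0x59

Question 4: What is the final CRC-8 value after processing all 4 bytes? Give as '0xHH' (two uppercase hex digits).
After byte 1 (0x72): reg=0x59
After byte 2 (0xE4): reg=0x3A
After byte 3 (0xCF): reg=0xC5
After byte 4 (0x9E): reg=0x86

Answer: 0x86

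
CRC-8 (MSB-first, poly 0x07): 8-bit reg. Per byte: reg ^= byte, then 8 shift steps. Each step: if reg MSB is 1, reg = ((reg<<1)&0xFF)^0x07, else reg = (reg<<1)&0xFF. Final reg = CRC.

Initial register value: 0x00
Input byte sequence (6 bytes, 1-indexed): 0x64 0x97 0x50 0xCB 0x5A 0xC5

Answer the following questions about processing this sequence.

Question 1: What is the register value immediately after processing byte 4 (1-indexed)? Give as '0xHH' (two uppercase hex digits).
Answer: 0xC1

Derivation:
After byte 1 (0x64): reg=0x3B
After byte 2 (0x97): reg=0x4D
After byte 3 (0x50): reg=0x53
After byte 4 (0xCB): reg=0xC1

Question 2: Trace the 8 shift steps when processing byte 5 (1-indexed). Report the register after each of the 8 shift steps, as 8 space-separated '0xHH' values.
Answer: 0x31 0x62 0xC4 0x8F 0x19 0x32 0x64 0xC8

Derivation:
After byte 1 (0x64): reg=0x3B
After byte 2 (0x97): reg=0x4D
After byte 3 (0x50): reg=0x53
After byte 4 (0xCB): reg=0xC1
Register before byte 5: 0xC1
After XOR with byte 0x5A: 0x9B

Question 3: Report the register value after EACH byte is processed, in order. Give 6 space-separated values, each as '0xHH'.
0x3B 0x4D 0x53 0xC1 0xC8 0x23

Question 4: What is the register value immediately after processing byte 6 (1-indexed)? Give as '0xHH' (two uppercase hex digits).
Answer: 0x23

Derivation:
After byte 1 (0x64): reg=0x3B
After byte 2 (0x97): reg=0x4D
After byte 3 (0x50): reg=0x53
After byte 4 (0xCB): reg=0xC1
After byte 5 (0x5A): reg=0xC8
After byte 6 (0xC5): reg=0x23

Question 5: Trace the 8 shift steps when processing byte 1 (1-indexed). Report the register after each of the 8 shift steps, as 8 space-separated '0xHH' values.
Register before byte 1: 0x00
After XOR with byte 0x64: 0x64

Answer: 0xC8 0x97 0x29 0x52 0xA4 0x4F 0x9E 0x3B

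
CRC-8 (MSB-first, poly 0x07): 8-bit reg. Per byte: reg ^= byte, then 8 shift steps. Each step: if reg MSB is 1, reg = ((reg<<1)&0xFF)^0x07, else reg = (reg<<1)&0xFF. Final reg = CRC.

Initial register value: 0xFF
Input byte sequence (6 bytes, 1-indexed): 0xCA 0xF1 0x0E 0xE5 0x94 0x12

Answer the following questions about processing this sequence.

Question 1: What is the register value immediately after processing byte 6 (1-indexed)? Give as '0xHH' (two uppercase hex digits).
Answer: 0x42

Derivation:
After byte 1 (0xCA): reg=0x8B
After byte 2 (0xF1): reg=0x61
After byte 3 (0x0E): reg=0x0A
After byte 4 (0xE5): reg=0x83
After byte 5 (0x94): reg=0x65
After byte 6 (0x12): reg=0x42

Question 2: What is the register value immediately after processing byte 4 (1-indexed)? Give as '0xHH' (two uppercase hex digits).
Answer: 0x83

Derivation:
After byte 1 (0xCA): reg=0x8B
After byte 2 (0xF1): reg=0x61
After byte 3 (0x0E): reg=0x0A
After byte 4 (0xE5): reg=0x83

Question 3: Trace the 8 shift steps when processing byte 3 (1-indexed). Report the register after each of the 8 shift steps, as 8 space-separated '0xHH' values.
Answer: 0xDE 0xBB 0x71 0xE2 0xC3 0x81 0x05 0x0A

Derivation:
After byte 1 (0xCA): reg=0x8B
After byte 2 (0xF1): reg=0x61
Register before byte 3: 0x61
After XOR with byte 0x0E: 0x6F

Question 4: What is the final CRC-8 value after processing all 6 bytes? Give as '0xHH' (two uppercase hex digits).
After byte 1 (0xCA): reg=0x8B
After byte 2 (0xF1): reg=0x61
After byte 3 (0x0E): reg=0x0A
After byte 4 (0xE5): reg=0x83
After byte 5 (0x94): reg=0x65
After byte 6 (0x12): reg=0x42

Answer: 0x42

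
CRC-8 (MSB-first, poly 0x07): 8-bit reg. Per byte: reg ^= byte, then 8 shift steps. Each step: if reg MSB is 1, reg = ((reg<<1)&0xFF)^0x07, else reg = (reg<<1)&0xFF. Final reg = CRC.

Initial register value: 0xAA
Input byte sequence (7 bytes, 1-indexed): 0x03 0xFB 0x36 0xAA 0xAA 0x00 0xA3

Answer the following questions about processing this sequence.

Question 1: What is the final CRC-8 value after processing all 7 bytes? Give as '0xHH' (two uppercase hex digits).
Answer: 0xC4

Derivation:
After byte 1 (0x03): reg=0x56
After byte 2 (0xFB): reg=0x4A
After byte 3 (0x36): reg=0x73
After byte 4 (0xAA): reg=0x01
After byte 5 (0xAA): reg=0x58
After byte 6 (0x00): reg=0x8F
After byte 7 (0xA3): reg=0xC4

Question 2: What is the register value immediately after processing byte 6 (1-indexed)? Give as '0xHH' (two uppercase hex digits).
After byte 1 (0x03): reg=0x56
After byte 2 (0xFB): reg=0x4A
After byte 3 (0x36): reg=0x73
After byte 4 (0xAA): reg=0x01
After byte 5 (0xAA): reg=0x58
After byte 6 (0x00): reg=0x8F

Answer: 0x8F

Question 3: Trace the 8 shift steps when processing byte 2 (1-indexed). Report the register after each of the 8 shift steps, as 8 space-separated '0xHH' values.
After byte 1 (0x03): reg=0x56
Register before byte 2: 0x56
After XOR with byte 0xFB: 0xAD

Answer: 0x5D 0xBA 0x73 0xE6 0xCB 0x91 0x25 0x4A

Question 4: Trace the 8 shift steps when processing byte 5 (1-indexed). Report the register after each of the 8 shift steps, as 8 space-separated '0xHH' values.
After byte 1 (0x03): reg=0x56
After byte 2 (0xFB): reg=0x4A
After byte 3 (0x36): reg=0x73
After byte 4 (0xAA): reg=0x01
Register before byte 5: 0x01
After XOR with byte 0xAA: 0xAB

Answer: 0x51 0xA2 0x43 0x86 0x0B 0x16 0x2C 0x58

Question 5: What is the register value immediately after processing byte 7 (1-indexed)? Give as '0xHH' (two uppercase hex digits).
Answer: 0xC4

Derivation:
After byte 1 (0x03): reg=0x56
After byte 2 (0xFB): reg=0x4A
After byte 3 (0x36): reg=0x73
After byte 4 (0xAA): reg=0x01
After byte 5 (0xAA): reg=0x58
After byte 6 (0x00): reg=0x8F
After byte 7 (0xA3): reg=0xC4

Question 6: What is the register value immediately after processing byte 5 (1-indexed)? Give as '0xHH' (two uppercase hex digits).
Answer: 0x58

Derivation:
After byte 1 (0x03): reg=0x56
After byte 2 (0xFB): reg=0x4A
After byte 3 (0x36): reg=0x73
After byte 4 (0xAA): reg=0x01
After byte 5 (0xAA): reg=0x58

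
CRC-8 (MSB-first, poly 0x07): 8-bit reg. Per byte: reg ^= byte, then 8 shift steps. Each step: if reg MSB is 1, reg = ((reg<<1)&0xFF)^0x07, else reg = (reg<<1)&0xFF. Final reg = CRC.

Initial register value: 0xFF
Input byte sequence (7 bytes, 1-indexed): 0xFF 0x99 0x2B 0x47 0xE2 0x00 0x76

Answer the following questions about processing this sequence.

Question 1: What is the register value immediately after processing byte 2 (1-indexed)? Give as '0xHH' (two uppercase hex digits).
Answer: 0xC6

Derivation:
After byte 1 (0xFF): reg=0x00
After byte 2 (0x99): reg=0xC6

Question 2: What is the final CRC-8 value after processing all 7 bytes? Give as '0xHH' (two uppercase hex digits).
After byte 1 (0xFF): reg=0x00
After byte 2 (0x99): reg=0xC6
After byte 3 (0x2B): reg=0x8D
After byte 4 (0x47): reg=0x78
After byte 5 (0xE2): reg=0xCF
After byte 6 (0x00): reg=0x63
After byte 7 (0x76): reg=0x6B

Answer: 0x6B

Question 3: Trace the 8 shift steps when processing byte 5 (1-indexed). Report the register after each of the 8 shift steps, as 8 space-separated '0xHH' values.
Answer: 0x33 0x66 0xCC 0x9F 0x39 0x72 0xE4 0xCF

Derivation:
After byte 1 (0xFF): reg=0x00
After byte 2 (0x99): reg=0xC6
After byte 3 (0x2B): reg=0x8D
After byte 4 (0x47): reg=0x78
Register before byte 5: 0x78
After XOR with byte 0xE2: 0x9A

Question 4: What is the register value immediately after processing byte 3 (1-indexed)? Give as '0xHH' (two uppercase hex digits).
Answer: 0x8D

Derivation:
After byte 1 (0xFF): reg=0x00
After byte 2 (0x99): reg=0xC6
After byte 3 (0x2B): reg=0x8D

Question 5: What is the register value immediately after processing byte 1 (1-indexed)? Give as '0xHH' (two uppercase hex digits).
Answer: 0x00

Derivation:
After byte 1 (0xFF): reg=0x00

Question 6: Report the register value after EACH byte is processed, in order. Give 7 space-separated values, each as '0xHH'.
0x00 0xC6 0x8D 0x78 0xCF 0x63 0x6B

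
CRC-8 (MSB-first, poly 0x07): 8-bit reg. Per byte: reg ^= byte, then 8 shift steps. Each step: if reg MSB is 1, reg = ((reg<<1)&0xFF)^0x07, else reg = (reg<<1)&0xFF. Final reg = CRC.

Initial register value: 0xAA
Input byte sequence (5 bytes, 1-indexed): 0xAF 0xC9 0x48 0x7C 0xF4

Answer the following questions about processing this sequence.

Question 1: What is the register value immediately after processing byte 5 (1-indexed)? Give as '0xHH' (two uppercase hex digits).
After byte 1 (0xAF): reg=0x1B
After byte 2 (0xC9): reg=0x30
After byte 3 (0x48): reg=0x6F
After byte 4 (0x7C): reg=0x79
After byte 5 (0xF4): reg=0xAA

Answer: 0xAA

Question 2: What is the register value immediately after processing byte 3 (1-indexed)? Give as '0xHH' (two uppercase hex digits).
Answer: 0x6F

Derivation:
After byte 1 (0xAF): reg=0x1B
After byte 2 (0xC9): reg=0x30
After byte 3 (0x48): reg=0x6F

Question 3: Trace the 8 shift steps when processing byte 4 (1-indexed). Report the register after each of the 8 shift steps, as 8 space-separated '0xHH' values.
Answer: 0x26 0x4C 0x98 0x37 0x6E 0xDC 0xBF 0x79

Derivation:
After byte 1 (0xAF): reg=0x1B
After byte 2 (0xC9): reg=0x30
After byte 3 (0x48): reg=0x6F
Register before byte 4: 0x6F
After XOR with byte 0x7C: 0x13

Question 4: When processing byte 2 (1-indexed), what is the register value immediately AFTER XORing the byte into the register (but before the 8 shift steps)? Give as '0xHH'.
Answer: 0xD2

Derivation:
Register before byte 2: 0x1B
Byte 2: 0xC9
0x1B XOR 0xC9 = 0xD2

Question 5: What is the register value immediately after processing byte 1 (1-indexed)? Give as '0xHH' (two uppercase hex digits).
Answer: 0x1B

Derivation:
After byte 1 (0xAF): reg=0x1B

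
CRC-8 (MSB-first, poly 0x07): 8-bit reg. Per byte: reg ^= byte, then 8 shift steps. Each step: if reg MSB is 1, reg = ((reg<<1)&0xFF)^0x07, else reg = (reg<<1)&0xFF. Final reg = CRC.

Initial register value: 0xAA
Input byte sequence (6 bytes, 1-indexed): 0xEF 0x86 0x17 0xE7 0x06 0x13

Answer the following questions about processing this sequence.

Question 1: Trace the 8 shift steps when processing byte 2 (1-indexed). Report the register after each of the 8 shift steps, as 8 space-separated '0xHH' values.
Answer: 0xB4 0x6F 0xDE 0xBB 0x71 0xE2 0xC3 0x81

Derivation:
After byte 1 (0xEF): reg=0xDC
Register before byte 2: 0xDC
After XOR with byte 0x86: 0x5A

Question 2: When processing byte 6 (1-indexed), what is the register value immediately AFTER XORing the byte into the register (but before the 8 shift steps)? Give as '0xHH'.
Register before byte 6: 0xEE
Byte 6: 0x13
0xEE XOR 0x13 = 0xFD

Answer: 0xFD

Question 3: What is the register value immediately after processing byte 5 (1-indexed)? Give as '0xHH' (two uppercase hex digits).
Answer: 0xEE

Derivation:
After byte 1 (0xEF): reg=0xDC
After byte 2 (0x86): reg=0x81
After byte 3 (0x17): reg=0xEB
After byte 4 (0xE7): reg=0x24
After byte 5 (0x06): reg=0xEE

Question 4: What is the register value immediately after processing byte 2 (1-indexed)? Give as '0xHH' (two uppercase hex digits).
Answer: 0x81

Derivation:
After byte 1 (0xEF): reg=0xDC
After byte 2 (0x86): reg=0x81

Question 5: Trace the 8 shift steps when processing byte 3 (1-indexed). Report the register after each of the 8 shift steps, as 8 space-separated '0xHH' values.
After byte 1 (0xEF): reg=0xDC
After byte 2 (0x86): reg=0x81
Register before byte 3: 0x81
After XOR with byte 0x17: 0x96

Answer: 0x2B 0x56 0xAC 0x5F 0xBE 0x7B 0xF6 0xEB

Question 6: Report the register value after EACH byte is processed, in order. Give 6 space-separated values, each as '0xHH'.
0xDC 0x81 0xEB 0x24 0xEE 0xFD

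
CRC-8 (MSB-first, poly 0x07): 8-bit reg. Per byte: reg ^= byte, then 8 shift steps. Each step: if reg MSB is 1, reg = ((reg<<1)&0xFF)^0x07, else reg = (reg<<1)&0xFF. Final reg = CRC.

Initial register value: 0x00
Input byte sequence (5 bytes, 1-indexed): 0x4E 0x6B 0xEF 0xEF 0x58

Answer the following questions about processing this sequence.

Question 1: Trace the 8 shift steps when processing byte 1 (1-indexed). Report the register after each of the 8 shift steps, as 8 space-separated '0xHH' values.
Register before byte 1: 0x00
After XOR with byte 0x4E: 0x4E

Answer: 0x9C 0x3F 0x7E 0xFC 0xFF 0xF9 0xF5 0xED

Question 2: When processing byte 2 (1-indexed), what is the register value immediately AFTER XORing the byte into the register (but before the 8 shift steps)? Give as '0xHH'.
Answer: 0x86

Derivation:
Register before byte 2: 0xED
Byte 2: 0x6B
0xED XOR 0x6B = 0x86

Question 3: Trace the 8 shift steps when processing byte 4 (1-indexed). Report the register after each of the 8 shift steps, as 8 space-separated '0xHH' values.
After byte 1 (0x4E): reg=0xED
After byte 2 (0x6B): reg=0x9B
After byte 3 (0xEF): reg=0x4B
Register before byte 4: 0x4B
After XOR with byte 0xEF: 0xA4

Answer: 0x4F 0x9E 0x3B 0x76 0xEC 0xDF 0xB9 0x75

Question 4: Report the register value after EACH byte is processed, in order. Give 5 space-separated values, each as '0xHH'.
0xED 0x9B 0x4B 0x75 0xC3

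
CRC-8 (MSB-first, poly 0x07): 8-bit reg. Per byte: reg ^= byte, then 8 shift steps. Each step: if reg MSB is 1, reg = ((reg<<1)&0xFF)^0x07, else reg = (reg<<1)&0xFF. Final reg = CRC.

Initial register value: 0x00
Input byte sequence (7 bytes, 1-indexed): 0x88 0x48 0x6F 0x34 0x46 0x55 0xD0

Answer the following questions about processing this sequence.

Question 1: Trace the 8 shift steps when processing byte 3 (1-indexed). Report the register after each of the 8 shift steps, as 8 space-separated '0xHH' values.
Answer: 0x1B 0x36 0x6C 0xD8 0xB7 0x69 0xD2 0xA3

Derivation:
After byte 1 (0x88): reg=0xB1
After byte 2 (0x48): reg=0xE1
Register before byte 3: 0xE1
After XOR with byte 0x6F: 0x8E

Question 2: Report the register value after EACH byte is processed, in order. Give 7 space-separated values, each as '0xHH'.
0xB1 0xE1 0xA3 0xEC 0x5F 0x36 0xBC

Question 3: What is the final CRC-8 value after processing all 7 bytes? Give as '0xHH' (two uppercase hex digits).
Answer: 0xBC

Derivation:
After byte 1 (0x88): reg=0xB1
After byte 2 (0x48): reg=0xE1
After byte 3 (0x6F): reg=0xA3
After byte 4 (0x34): reg=0xEC
After byte 5 (0x46): reg=0x5F
After byte 6 (0x55): reg=0x36
After byte 7 (0xD0): reg=0xBC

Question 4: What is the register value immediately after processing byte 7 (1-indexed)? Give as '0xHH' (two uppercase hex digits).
After byte 1 (0x88): reg=0xB1
After byte 2 (0x48): reg=0xE1
After byte 3 (0x6F): reg=0xA3
After byte 4 (0x34): reg=0xEC
After byte 5 (0x46): reg=0x5F
After byte 6 (0x55): reg=0x36
After byte 7 (0xD0): reg=0xBC

Answer: 0xBC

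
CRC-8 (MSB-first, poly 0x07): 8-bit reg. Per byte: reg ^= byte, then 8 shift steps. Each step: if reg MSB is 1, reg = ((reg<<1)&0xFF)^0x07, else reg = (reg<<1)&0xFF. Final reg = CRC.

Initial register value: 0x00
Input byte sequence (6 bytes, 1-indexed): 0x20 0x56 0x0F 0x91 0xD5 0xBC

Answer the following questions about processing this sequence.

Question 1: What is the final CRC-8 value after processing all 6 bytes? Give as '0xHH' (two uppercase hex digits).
Answer: 0x5C

Derivation:
After byte 1 (0x20): reg=0xE0
After byte 2 (0x56): reg=0x0B
After byte 3 (0x0F): reg=0x1C
After byte 4 (0x91): reg=0xAA
After byte 5 (0xD5): reg=0x7A
After byte 6 (0xBC): reg=0x5C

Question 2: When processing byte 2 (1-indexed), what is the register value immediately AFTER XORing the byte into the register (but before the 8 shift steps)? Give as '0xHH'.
Register before byte 2: 0xE0
Byte 2: 0x56
0xE0 XOR 0x56 = 0xB6

Answer: 0xB6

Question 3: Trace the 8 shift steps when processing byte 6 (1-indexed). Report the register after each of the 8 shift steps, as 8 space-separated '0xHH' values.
After byte 1 (0x20): reg=0xE0
After byte 2 (0x56): reg=0x0B
After byte 3 (0x0F): reg=0x1C
After byte 4 (0x91): reg=0xAA
After byte 5 (0xD5): reg=0x7A
Register before byte 6: 0x7A
After XOR with byte 0xBC: 0xC6

Answer: 0x8B 0x11 0x22 0x44 0x88 0x17 0x2E 0x5C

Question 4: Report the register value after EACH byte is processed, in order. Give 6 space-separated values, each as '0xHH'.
0xE0 0x0B 0x1C 0xAA 0x7A 0x5C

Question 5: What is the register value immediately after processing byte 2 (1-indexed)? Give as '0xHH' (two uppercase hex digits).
After byte 1 (0x20): reg=0xE0
After byte 2 (0x56): reg=0x0B

Answer: 0x0B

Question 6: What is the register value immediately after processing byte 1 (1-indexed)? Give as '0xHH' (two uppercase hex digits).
After byte 1 (0x20): reg=0xE0

Answer: 0xE0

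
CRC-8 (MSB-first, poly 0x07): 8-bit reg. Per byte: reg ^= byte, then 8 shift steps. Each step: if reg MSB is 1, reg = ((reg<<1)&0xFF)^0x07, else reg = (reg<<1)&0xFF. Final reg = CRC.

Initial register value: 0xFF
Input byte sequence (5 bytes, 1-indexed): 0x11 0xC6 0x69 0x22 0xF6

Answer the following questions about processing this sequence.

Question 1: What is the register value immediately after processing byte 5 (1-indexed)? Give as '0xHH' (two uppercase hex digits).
Answer: 0x00

Derivation:
After byte 1 (0x11): reg=0x84
After byte 2 (0xC6): reg=0xC9
After byte 3 (0x69): reg=0x69
After byte 4 (0x22): reg=0xF6
After byte 5 (0xF6): reg=0x00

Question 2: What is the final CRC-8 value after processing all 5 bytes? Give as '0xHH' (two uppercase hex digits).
After byte 1 (0x11): reg=0x84
After byte 2 (0xC6): reg=0xC9
After byte 3 (0x69): reg=0x69
After byte 4 (0x22): reg=0xF6
After byte 5 (0xF6): reg=0x00

Answer: 0x00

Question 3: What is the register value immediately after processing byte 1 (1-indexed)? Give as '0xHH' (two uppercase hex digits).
Answer: 0x84

Derivation:
After byte 1 (0x11): reg=0x84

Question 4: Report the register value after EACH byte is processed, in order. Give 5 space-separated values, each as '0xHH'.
0x84 0xC9 0x69 0xF6 0x00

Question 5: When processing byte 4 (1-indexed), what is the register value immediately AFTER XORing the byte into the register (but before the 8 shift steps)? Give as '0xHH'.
Register before byte 4: 0x69
Byte 4: 0x22
0x69 XOR 0x22 = 0x4B

Answer: 0x4B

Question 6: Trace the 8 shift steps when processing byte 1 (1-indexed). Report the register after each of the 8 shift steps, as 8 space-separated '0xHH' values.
Register before byte 1: 0xFF
After XOR with byte 0x11: 0xEE

Answer: 0xDB 0xB1 0x65 0xCA 0x93 0x21 0x42 0x84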